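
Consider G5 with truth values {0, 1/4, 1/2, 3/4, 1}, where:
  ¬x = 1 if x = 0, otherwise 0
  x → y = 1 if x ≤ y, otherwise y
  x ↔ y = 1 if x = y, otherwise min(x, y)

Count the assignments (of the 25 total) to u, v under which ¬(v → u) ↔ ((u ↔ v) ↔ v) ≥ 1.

1

value 1: 1 assignment (counts)
value 0: 24 assignments
So 1 of the 25 assignments meets the threshold.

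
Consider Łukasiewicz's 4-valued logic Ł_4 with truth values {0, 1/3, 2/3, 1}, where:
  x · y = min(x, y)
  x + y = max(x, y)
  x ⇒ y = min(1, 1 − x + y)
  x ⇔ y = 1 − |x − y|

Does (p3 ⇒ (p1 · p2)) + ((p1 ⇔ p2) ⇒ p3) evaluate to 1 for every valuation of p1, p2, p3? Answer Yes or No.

No

Counterexample: take p1 = 0, p2 = 0, p3 = 1/3.
p1 · p2 = 0 · 0 = 0
p3 ⇒ (p1 · p2) = 1/3 ⇒ 0 = 2/3
p1 ⇔ p2 = 0 ⇔ 0 = 1
(p1 ⇔ p2) ⇒ p3 = 1 ⇒ 1/3 = 1/3
(p3 ⇒ (p1 · p2)) + ((p1 ⇔ p2) ⇒ p3) = 2/3 + 1/3 = 2/3
This gives 2/3 ≠ 1.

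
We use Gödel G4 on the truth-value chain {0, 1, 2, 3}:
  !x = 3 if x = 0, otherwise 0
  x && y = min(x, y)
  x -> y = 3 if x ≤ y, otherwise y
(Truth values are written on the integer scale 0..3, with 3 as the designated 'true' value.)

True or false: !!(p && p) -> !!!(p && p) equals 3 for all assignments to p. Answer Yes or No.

Counterexample: take p = 1.
p && p = 1 && 1 = 1
!(p && p) = !1 = 0
!!(p && p) = !0 = 3
p && p = 1 && 1 = 1
!(p && p) = !1 = 0
!!(p && p) = !0 = 3
!!!(p && p) = !3 = 0
!!(p && p) -> !!!(p && p) = 3 -> 0 = 0
This gives 0 ≠ 3.

No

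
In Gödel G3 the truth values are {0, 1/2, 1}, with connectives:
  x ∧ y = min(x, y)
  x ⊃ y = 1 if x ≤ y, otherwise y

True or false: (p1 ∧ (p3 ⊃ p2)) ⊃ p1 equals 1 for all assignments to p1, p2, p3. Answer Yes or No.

Yes

At p1 = 0, p2 = 1/2, p3 = 0, for instance:
p3 ⊃ p2 = 0 ⊃ 1/2 = 1
p1 ∧ (p3 ⊃ p2) = 0 ∧ 1 = 0
(p1 ∧ (p3 ⊃ p2)) ⊃ p1 = 0 ⊃ 0 = 1
and checking the remaining 26 assignments likewise gives ≥ 1 in every case.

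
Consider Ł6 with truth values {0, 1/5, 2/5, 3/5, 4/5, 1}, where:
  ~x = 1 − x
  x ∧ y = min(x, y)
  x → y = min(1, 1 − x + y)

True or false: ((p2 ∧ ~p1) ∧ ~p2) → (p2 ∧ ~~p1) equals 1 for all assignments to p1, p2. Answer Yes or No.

No

Counterexample: take p1 = 0, p2 = 1/5.
~p1 = ~0 = 1
p2 ∧ ~p1 = 1/5 ∧ 1 = 1/5
~p2 = ~1/5 = 4/5
(p2 ∧ ~p1) ∧ ~p2 = 1/5 ∧ 4/5 = 1/5
~p1 = ~0 = 1
~~p1 = ~1 = 0
p2 ∧ ~~p1 = 1/5 ∧ 0 = 0
((p2 ∧ ~p1) ∧ ~p2) → (p2 ∧ ~~p1) = 1/5 → 0 = 4/5
This gives 4/5 ≠ 1.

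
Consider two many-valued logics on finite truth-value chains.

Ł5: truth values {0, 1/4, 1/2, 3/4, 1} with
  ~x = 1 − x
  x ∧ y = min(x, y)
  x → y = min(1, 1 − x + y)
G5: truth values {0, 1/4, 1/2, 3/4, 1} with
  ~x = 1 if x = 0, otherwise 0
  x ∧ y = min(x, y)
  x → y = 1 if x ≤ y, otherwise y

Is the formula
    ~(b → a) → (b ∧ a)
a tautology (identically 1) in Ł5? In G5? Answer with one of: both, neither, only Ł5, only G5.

neither

In Ł5: at a = 0, b = 1/4 the value is 3/4 — not a tautology.
In G5: at a = 0, b = 1/4 the value is 0 — not a tautology.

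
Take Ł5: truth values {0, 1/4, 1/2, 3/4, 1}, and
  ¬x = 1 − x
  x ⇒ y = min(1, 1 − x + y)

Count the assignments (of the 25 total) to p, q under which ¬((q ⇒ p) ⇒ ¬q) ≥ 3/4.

value 1: 1 assignment (counts)
value 3/4: 3 assignments (counts)
value 1/2: 5 assignments
value 1/4: 7 assignments
value 0: 9 assignments
So 4 of the 25 assignments meet the threshold.

4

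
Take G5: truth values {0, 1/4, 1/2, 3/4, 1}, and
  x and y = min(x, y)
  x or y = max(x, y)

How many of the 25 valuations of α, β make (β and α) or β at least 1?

value 1: 5 assignments (counts)
value 3/4: 5 assignments
value 1/2: 5 assignments
value 1/4: 5 assignments
value 0: 5 assignments
So 5 of the 25 assignments meet the threshold.

5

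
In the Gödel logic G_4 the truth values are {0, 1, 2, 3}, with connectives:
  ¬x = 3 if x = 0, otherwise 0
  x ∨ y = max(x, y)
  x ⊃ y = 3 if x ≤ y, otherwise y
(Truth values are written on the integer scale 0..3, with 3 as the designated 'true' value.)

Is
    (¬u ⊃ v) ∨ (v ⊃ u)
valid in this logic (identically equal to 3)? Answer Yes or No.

Counterexample: take u = 0, v = 1.
¬u = ¬0 = 3
¬u ⊃ v = 3 ⊃ 1 = 1
v ⊃ u = 1 ⊃ 0 = 0
(¬u ⊃ v) ∨ (v ⊃ u) = 1 ∨ 0 = 1
This gives 1 ≠ 3.

No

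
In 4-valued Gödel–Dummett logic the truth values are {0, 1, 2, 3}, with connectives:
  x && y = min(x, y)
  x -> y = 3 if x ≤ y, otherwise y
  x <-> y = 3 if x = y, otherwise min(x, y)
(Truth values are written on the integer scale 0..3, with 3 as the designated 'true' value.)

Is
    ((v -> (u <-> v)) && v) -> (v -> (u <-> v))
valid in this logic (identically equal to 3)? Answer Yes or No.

Yes

u = 0, v = 0 ↦ 3
u = 0, v = 1 ↦ 3
u = 0, v = 2 ↦ 3
u = 0, v = 3 ↦ 3
u = 1, v = 0 ↦ 3
u = 1, v = 1 ↦ 3
u = 1, v = 2 ↦ 3
u = 1, v = 3 ↦ 3
u = 2, v = 0 ↦ 3
u = 2, v = 1 ↦ 3
u = 2, v = 2 ↦ 3
u = 2, v = 3 ↦ 3
u = 3, v = 0 ↦ 3
u = 3, v = 1 ↦ 3
u = 3, v = 2 ↦ 3
u = 3, v = 3 ↦ 3
Every assignment gives a value ≥ 3.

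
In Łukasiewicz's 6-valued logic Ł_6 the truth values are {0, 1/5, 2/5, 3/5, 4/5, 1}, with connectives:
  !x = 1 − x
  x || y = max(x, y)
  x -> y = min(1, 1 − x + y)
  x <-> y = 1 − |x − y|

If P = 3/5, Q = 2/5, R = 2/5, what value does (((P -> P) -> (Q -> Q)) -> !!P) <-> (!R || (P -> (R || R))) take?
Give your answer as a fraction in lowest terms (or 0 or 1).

P -> P = 3/5 -> 3/5 = 1
Q -> Q = 2/5 -> 2/5 = 1
(P -> P) -> (Q -> Q) = 1 -> 1 = 1
!P = !3/5 = 2/5
!!P = !2/5 = 3/5
((P -> P) -> (Q -> Q)) -> !!P = 1 -> 3/5 = 3/5
!R = !2/5 = 3/5
R || R = 2/5 || 2/5 = 2/5
P -> (R || R) = 3/5 -> 2/5 = 4/5
!R || (P -> (R || R)) = 3/5 || 4/5 = 4/5
(((P -> P) -> (Q -> Q)) -> !!P) <-> (!R || (P -> (R || R))) = 3/5 <-> 4/5 = 4/5

4/5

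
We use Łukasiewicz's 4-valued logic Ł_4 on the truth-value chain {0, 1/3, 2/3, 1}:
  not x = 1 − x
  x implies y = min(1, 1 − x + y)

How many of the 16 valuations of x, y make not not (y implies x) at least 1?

x = 0, y = 0 ↦ 1  ≥
x = 0, y = 1/3 ↦ 2/3  <
x = 0, y = 2/3 ↦ 1/3  <
x = 0, y = 1 ↦ 0  <
x = 1/3, y = 0 ↦ 1  ≥
x = 1/3, y = 1/3 ↦ 1  ≥
x = 1/3, y = 2/3 ↦ 2/3  <
x = 1/3, y = 1 ↦ 1/3  <
x = 2/3, y = 0 ↦ 1  ≥
x = 2/3, y = 1/3 ↦ 1  ≥
x = 2/3, y = 2/3 ↦ 1  ≥
x = 2/3, y = 1 ↦ 2/3  <
x = 1, y = 0 ↦ 1  ≥
x = 1, y = 1/3 ↦ 1  ≥
x = 1, y = 2/3 ↦ 1  ≥
x = 1, y = 1 ↦ 1  ≥
So 10 of the 16 assignments meet the threshold.

10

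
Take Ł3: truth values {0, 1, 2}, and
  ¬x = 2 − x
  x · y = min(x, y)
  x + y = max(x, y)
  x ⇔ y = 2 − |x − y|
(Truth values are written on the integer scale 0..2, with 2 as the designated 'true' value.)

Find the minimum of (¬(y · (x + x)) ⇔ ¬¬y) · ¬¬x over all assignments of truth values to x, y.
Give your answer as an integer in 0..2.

Take x = 0, y = 0:
x + x = 0 + 0 = 0
y · (x + x) = 0 · 0 = 0
¬(y · (x + x)) = ¬0 = 2
¬y = ¬0 = 2
¬¬y = ¬2 = 0
¬(y · (x + x)) ⇔ ¬¬y = 2 ⇔ 0 = 0
¬x = ¬0 = 2
¬¬x = ¬2 = 0
(¬(y · (x + x)) ⇔ ¬¬y) · ¬¬x = 0 · 0 = 0
No assignment yields a value below 0, so this is the minimum.

0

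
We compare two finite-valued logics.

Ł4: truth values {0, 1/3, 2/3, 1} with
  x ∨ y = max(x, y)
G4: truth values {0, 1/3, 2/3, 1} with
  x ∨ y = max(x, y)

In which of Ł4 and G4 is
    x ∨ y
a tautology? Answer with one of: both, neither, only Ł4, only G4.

neither

In Ł4: at x = 0, y = 0 the value is 0 — not a tautology.
In G4: at x = 0, y = 0 the value is 0 — not a tautology.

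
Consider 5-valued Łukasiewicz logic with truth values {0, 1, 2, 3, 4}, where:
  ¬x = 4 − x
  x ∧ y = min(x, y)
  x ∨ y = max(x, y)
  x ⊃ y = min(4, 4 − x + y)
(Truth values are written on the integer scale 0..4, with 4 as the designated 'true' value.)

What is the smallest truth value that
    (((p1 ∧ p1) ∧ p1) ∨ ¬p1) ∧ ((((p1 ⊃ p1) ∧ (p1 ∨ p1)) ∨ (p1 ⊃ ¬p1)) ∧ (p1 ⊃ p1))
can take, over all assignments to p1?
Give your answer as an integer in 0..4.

Take p1 = 2:
p1 ∧ p1 = 2 ∧ 2 = 2
(p1 ∧ p1) ∧ p1 = 2 ∧ 2 = 2
¬p1 = ¬2 = 2
((p1 ∧ p1) ∧ p1) ∨ ¬p1 = 2 ∨ 2 = 2
p1 ⊃ p1 = 2 ⊃ 2 = 4
p1 ∨ p1 = 2 ∨ 2 = 2
(p1 ⊃ p1) ∧ (p1 ∨ p1) = 4 ∧ 2 = 2
¬p1 = ¬2 = 2
p1 ⊃ ¬p1 = 2 ⊃ 2 = 4
((p1 ⊃ p1) ∧ (p1 ∨ p1)) ∨ (p1 ⊃ ¬p1) = 2 ∨ 4 = 4
p1 ⊃ p1 = 2 ⊃ 2 = 4
(((p1 ⊃ p1) ∧ (p1 ∨ p1)) ∨ (p1 ⊃ ¬p1)) ∧ (p1 ⊃ p1) = 4 ∧ 4 = 4
(((p1 ∧ p1) ∧ p1) ∨ ¬p1) ∧ ((((p1 ⊃ p1) ∧ (p1 ∨ p1)) ∨ (p1 ⊃ ¬p1)) ∧ (p1 ⊃ p1)) = 2 ∧ 4 = 2
No assignment yields a value below 2, so this is the minimum.

2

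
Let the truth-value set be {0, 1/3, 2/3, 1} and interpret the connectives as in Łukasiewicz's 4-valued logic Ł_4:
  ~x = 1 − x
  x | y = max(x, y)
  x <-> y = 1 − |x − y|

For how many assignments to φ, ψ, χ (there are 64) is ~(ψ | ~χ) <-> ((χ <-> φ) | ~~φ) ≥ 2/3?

value 1: 7 assignments (counts)
value 2/3: 20 assignments (counts)
value 1/3: 23 assignments
value 0: 14 assignments
So 27 of the 64 assignments meet the threshold.

27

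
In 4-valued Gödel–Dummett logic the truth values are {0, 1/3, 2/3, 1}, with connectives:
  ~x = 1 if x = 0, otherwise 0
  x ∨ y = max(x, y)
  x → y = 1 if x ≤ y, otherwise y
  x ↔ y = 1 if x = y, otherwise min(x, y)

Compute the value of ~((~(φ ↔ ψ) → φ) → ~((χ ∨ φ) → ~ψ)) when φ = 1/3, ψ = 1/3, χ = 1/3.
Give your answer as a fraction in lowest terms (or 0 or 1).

φ ↔ ψ = 1/3 ↔ 1/3 = 1
~(φ ↔ ψ) = ~1 = 0
~(φ ↔ ψ) → φ = 0 → 1/3 = 1
χ ∨ φ = 1/3 ∨ 1/3 = 1/3
~ψ = ~1/3 = 0
(χ ∨ φ) → ~ψ = 1/3 → 0 = 0
~((χ ∨ φ) → ~ψ) = ~0 = 1
(~(φ ↔ ψ) → φ) → ~((χ ∨ φ) → ~ψ) = 1 → 1 = 1
~((~(φ ↔ ψ) → φ) → ~((χ ∨ φ) → ~ψ)) = ~1 = 0

0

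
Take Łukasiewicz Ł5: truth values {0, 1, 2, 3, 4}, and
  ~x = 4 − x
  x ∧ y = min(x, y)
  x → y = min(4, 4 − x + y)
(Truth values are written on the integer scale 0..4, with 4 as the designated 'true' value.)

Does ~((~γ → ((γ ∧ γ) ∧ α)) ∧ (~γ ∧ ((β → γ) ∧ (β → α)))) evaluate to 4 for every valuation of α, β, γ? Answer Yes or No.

Counterexample: take α = 0, β = 0, γ = 1.
~γ = ~1 = 3
γ ∧ γ = 1 ∧ 1 = 1
(γ ∧ γ) ∧ α = 1 ∧ 0 = 0
~γ → ((γ ∧ γ) ∧ α) = 3 → 0 = 1
~γ = ~1 = 3
β → γ = 0 → 1 = 4
β → α = 0 → 0 = 4
(β → γ) ∧ (β → α) = 4 ∧ 4 = 4
~γ ∧ ((β → γ) ∧ (β → α)) = 3 ∧ 4 = 3
(~γ → ((γ ∧ γ) ∧ α)) ∧ (~γ ∧ ((β → γ) ∧ (β → α))) = 1 ∧ 3 = 1
~((~γ → ((γ ∧ γ) ∧ α)) ∧ (~γ ∧ ((β → γ) ∧ (β → α)))) = ~1 = 3
This gives 3 ≠ 4.

No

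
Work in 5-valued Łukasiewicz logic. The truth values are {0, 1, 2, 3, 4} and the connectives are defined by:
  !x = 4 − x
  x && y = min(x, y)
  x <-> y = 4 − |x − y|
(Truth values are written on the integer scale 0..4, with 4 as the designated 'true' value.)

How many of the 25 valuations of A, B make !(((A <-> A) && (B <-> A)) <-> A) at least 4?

value 4: 2 assignments (counts)
value 3: 3 assignments
value 2: 6 assignments
value 1: 7 assignments
value 0: 7 assignments
So 2 of the 25 assignments meet the threshold.

2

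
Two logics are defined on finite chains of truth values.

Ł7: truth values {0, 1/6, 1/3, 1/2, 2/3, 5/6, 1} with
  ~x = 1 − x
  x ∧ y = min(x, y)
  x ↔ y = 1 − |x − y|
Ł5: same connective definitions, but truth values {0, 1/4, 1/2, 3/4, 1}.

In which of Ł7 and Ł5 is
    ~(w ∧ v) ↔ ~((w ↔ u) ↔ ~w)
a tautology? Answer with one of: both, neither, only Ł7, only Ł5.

In Ł7: at u = 0, v = 0, w = 0 the value is 0 — not a tautology.
In Ł5: at u = 0, v = 0, w = 0 the value is 0 — not a tautology.

neither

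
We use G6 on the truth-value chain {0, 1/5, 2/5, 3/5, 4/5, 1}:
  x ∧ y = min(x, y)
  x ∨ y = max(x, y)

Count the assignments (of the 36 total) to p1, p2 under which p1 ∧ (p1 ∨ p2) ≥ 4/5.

value 1: 6 assignments (counts)
value 4/5: 6 assignments (counts)
value 3/5: 6 assignments
value 2/5: 6 assignments
value 1/5: 6 assignments
value 0: 6 assignments
So 12 of the 36 assignments meet the threshold.

12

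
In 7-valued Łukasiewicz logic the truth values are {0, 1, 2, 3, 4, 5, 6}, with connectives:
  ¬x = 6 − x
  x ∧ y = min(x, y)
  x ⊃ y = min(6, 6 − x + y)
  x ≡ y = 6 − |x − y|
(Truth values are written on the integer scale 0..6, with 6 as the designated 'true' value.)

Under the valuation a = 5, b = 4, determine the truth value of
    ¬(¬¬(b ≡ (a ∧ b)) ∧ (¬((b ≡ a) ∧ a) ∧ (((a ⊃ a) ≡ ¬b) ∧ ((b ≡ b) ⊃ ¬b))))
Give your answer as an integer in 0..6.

5

a ∧ b = 5 ∧ 4 = 4
b ≡ (a ∧ b) = 4 ≡ 4 = 6
¬(b ≡ (a ∧ b)) = ¬6 = 0
¬¬(b ≡ (a ∧ b)) = ¬0 = 6
b ≡ a = 4 ≡ 5 = 5
(b ≡ a) ∧ a = 5 ∧ 5 = 5
¬((b ≡ a) ∧ a) = ¬5 = 1
a ⊃ a = 5 ⊃ 5 = 6
¬b = ¬4 = 2
(a ⊃ a) ≡ ¬b = 6 ≡ 2 = 2
b ≡ b = 4 ≡ 4 = 6
¬b = ¬4 = 2
(b ≡ b) ⊃ ¬b = 6 ⊃ 2 = 2
((a ⊃ a) ≡ ¬b) ∧ ((b ≡ b) ⊃ ¬b) = 2 ∧ 2 = 2
¬((b ≡ a) ∧ a) ∧ (((a ⊃ a) ≡ ¬b) ∧ ((b ≡ b) ⊃ ¬b)) = 1 ∧ 2 = 1
¬¬(b ≡ (a ∧ b)) ∧ (¬((b ≡ a) ∧ a) ∧ (((a ⊃ a) ≡ ¬b) ∧ ((b ≡ b) ⊃ ¬b))) = 6 ∧ 1 = 1
¬(¬¬(b ≡ (a ∧ b)) ∧ (¬((b ≡ a) ∧ a) ∧ (((a ⊃ a) ≡ ¬b) ∧ ((b ≡ b) ⊃ ¬b)))) = ¬1 = 5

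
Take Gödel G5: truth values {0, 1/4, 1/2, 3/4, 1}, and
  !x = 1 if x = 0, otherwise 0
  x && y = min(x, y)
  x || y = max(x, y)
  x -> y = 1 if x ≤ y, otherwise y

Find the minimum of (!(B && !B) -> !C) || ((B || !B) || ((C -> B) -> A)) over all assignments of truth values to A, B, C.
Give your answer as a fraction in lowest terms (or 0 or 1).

1/4

Take A = 0, B = 1/4, C = 1/4:
!B = !1/4 = 0
B && !B = 1/4 && 0 = 0
!(B && !B) = !0 = 1
!C = !1/4 = 0
!(B && !B) -> !C = 1 -> 0 = 0
!B = !1/4 = 0
B || !B = 1/4 || 0 = 1/4
C -> B = 1/4 -> 1/4 = 1
(C -> B) -> A = 1 -> 0 = 0
(B || !B) || ((C -> B) -> A) = 1/4 || 0 = 1/4
(!(B && !B) -> !C) || ((B || !B) || ((C -> B) -> A)) = 0 || 1/4 = 1/4
No assignment yields a value below 1/4, so this is the minimum.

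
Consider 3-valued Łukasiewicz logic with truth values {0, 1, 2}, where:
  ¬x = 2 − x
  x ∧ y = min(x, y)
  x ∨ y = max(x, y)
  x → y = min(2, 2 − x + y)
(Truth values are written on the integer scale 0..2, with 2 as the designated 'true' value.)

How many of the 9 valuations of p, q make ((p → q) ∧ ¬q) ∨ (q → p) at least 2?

p = 0, q = 0 ↦ 2  ≥
p = 0, q = 1 ↦ 1  <
p = 0, q = 2 ↦ 0  <
p = 1, q = 0 ↦ 2  ≥
p = 1, q = 1 ↦ 2  ≥
p = 1, q = 2 ↦ 1  <
p = 2, q = 0 ↦ 2  ≥
p = 2, q = 1 ↦ 2  ≥
p = 2, q = 2 ↦ 2  ≥
So 6 of the 9 assignments meet the threshold.

6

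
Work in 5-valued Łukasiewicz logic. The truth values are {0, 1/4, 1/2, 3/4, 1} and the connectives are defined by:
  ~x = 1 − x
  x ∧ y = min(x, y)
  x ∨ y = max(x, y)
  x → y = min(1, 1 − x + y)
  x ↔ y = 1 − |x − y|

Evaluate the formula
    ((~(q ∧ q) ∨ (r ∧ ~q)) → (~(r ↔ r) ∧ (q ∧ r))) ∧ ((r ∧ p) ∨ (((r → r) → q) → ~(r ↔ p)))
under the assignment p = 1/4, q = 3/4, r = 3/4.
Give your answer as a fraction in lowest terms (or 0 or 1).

q ∧ q = 3/4 ∧ 3/4 = 3/4
~(q ∧ q) = ~3/4 = 1/4
~q = ~3/4 = 1/4
r ∧ ~q = 3/4 ∧ 1/4 = 1/4
~(q ∧ q) ∨ (r ∧ ~q) = 1/4 ∨ 1/4 = 1/4
r ↔ r = 3/4 ↔ 3/4 = 1
~(r ↔ r) = ~1 = 0
q ∧ r = 3/4 ∧ 3/4 = 3/4
~(r ↔ r) ∧ (q ∧ r) = 0 ∧ 3/4 = 0
(~(q ∧ q) ∨ (r ∧ ~q)) → (~(r ↔ r) ∧ (q ∧ r)) = 1/4 → 0 = 3/4
r ∧ p = 3/4 ∧ 1/4 = 1/4
r → r = 3/4 → 3/4 = 1
(r → r) → q = 1 → 3/4 = 3/4
r ↔ p = 3/4 ↔ 1/4 = 1/2
~(r ↔ p) = ~1/2 = 1/2
((r → r) → q) → ~(r ↔ p) = 3/4 → 1/2 = 3/4
(r ∧ p) ∨ (((r → r) → q) → ~(r ↔ p)) = 1/4 ∨ 3/4 = 3/4
((~(q ∧ q) ∨ (r ∧ ~q)) → (~(r ↔ r) ∧ (q ∧ r))) ∧ ((r ∧ p) ∨ (((r → r) → q) → ~(r ↔ p))) = 3/4 ∧ 3/4 = 3/4

3/4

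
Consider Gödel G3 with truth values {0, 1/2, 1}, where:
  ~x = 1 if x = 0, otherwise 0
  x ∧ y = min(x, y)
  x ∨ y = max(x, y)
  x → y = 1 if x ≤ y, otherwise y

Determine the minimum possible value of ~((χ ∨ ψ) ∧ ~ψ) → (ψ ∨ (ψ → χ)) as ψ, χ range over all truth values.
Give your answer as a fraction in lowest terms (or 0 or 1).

1/2

Take ψ = 1/2, χ = 0:
χ ∨ ψ = 0 ∨ 1/2 = 1/2
~ψ = ~1/2 = 0
(χ ∨ ψ) ∧ ~ψ = 1/2 ∧ 0 = 0
~((χ ∨ ψ) ∧ ~ψ) = ~0 = 1
ψ → χ = 1/2 → 0 = 0
ψ ∨ (ψ → χ) = 1/2 ∨ 0 = 1/2
~((χ ∨ ψ) ∧ ~ψ) → (ψ ∨ (ψ → χ)) = 1 → 1/2 = 1/2
No assignment yields a value below 1/2, so this is the minimum.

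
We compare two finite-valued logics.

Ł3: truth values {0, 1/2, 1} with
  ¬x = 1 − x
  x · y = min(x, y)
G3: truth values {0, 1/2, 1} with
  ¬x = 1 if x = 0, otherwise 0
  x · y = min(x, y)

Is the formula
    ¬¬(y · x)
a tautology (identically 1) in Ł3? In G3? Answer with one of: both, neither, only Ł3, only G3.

In Ł3: at x = 0, y = 0 the value is 0 — not a tautology.
In G3: at x = 0, y = 0 the value is 0 — not a tautology.

neither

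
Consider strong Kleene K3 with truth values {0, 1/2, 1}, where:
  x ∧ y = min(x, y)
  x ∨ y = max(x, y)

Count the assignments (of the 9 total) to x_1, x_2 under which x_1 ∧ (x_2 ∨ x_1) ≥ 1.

x_1 = 0, x_2 = 0 ↦ 0  <
x_1 = 0, x_2 = 1/2 ↦ 0  <
x_1 = 0, x_2 = 1 ↦ 0  <
x_1 = 1/2, x_2 = 0 ↦ 1/2  <
x_1 = 1/2, x_2 = 1/2 ↦ 1/2  <
x_1 = 1/2, x_2 = 1 ↦ 1/2  <
x_1 = 1, x_2 = 0 ↦ 1  ≥
x_1 = 1, x_2 = 1/2 ↦ 1  ≥
x_1 = 1, x_2 = 1 ↦ 1  ≥
So 3 of the 9 assignments meet the threshold.

3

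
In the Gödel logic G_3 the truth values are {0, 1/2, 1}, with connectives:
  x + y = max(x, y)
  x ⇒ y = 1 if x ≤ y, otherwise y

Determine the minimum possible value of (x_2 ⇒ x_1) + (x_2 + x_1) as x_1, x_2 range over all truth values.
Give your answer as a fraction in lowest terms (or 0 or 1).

Take x_1 = 0, x_2 = 1/2:
x_2 ⇒ x_1 = 1/2 ⇒ 0 = 0
x_2 + x_1 = 1/2 + 0 = 1/2
(x_2 ⇒ x_1) + (x_2 + x_1) = 0 + 1/2 = 1/2
No assignment yields a value below 1/2, so this is the minimum.

1/2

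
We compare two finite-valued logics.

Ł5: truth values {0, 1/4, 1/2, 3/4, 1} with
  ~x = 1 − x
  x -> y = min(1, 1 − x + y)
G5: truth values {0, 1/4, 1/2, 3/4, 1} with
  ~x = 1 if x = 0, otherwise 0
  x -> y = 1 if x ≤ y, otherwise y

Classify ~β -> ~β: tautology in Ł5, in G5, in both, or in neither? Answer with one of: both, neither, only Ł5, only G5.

In Ł5: every assignment gives 1 — tautology.
In G5: every assignment gives 1 — tautology.

both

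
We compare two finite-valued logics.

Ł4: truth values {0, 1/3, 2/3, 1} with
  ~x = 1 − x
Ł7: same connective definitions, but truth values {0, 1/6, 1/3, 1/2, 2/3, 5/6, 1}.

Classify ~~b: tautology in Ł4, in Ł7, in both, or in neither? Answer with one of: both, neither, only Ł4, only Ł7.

In Ł4: at b = 0 the value is 0 — not a tautology.
In Ł7: at b = 0 the value is 0 — not a tautology.

neither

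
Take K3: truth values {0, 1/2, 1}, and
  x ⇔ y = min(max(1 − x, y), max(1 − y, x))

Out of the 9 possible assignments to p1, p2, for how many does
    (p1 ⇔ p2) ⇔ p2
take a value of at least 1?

2

p1 = 0, p2 = 0 ↦ 0  <
p1 = 0, p2 = 1/2 ↦ 1/2  <
p1 = 0, p2 = 1 ↦ 0  <
p1 = 1/2, p2 = 0 ↦ 1/2  <
p1 = 1/2, p2 = 1/2 ↦ 1/2  <
p1 = 1/2, p2 = 1 ↦ 1/2  <
p1 = 1, p2 = 0 ↦ 1  ≥
p1 = 1, p2 = 1/2 ↦ 1/2  <
p1 = 1, p2 = 1 ↦ 1  ≥
So 2 of the 9 assignments meet the threshold.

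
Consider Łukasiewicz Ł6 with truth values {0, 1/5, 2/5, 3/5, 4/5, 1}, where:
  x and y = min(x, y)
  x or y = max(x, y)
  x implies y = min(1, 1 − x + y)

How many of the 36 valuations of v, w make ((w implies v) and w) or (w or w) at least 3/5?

18

value 1: 6 assignments (counts)
value 4/5: 6 assignments (counts)
value 3/5: 6 assignments (counts)
value 2/5: 6 assignments
value 1/5: 6 assignments
value 0: 6 assignments
So 18 of the 36 assignments meet the threshold.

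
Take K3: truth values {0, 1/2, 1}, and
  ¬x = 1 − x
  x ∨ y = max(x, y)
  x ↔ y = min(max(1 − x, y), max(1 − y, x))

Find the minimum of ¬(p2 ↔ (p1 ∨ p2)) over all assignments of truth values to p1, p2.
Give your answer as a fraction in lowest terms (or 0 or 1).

Take p1 = 0, p2 = 0:
p1 ∨ p2 = 0 ∨ 0 = 0
p2 ↔ (p1 ∨ p2) = 0 ↔ 0 = 1
¬(p2 ↔ (p1 ∨ p2)) = ¬1 = 0
No assignment yields a value below 0, so this is the minimum.

0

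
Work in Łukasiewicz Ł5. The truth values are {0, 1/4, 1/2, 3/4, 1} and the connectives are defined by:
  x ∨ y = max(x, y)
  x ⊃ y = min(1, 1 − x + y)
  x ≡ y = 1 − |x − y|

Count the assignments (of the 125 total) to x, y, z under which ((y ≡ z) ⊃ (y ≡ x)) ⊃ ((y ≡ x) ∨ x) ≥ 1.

65

value 1: 65 assignments (counts)
value 3/4: 42 assignments
value 1/2: 13 assignments
value 1/4: 4 assignments
value 0: 1 assignment
So 65 of the 125 assignments meet the threshold.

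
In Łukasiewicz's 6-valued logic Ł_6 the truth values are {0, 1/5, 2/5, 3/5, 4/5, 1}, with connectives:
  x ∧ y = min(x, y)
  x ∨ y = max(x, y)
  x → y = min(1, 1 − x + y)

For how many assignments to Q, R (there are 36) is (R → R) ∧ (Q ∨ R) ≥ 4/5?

value 1: 11 assignments (counts)
value 4/5: 9 assignments (counts)
value 3/5: 7 assignments
value 2/5: 5 assignments
value 1/5: 3 assignments
value 0: 1 assignment
So 20 of the 36 assignments meet the threshold.

20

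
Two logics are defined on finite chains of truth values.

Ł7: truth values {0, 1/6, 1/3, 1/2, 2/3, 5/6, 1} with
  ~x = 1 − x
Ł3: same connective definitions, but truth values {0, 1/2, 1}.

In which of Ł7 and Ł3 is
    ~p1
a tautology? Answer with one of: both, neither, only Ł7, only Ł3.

neither

In Ł7: at p1 = 1/6 the value is 5/6 — not a tautology.
In Ł3: at p1 = 1/2 the value is 1/2 — not a tautology.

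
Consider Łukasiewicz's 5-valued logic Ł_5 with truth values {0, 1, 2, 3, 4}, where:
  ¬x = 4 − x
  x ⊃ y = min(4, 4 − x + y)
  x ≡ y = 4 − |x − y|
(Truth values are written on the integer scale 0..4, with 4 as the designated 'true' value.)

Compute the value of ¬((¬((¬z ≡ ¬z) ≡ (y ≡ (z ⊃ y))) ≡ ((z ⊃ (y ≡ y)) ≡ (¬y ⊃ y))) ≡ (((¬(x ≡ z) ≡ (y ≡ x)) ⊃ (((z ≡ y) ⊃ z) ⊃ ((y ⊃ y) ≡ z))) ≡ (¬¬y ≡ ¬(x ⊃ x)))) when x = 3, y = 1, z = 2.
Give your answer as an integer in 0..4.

¬z = ¬2 = 2
¬z = ¬2 = 2
¬z ≡ ¬z = 2 ≡ 2 = 4
z ⊃ y = 2 ⊃ 1 = 3
y ≡ (z ⊃ y) = 1 ≡ 3 = 2
(¬z ≡ ¬z) ≡ (y ≡ (z ⊃ y)) = 4 ≡ 2 = 2
¬((¬z ≡ ¬z) ≡ (y ≡ (z ⊃ y))) = ¬2 = 2
y ≡ y = 1 ≡ 1 = 4
z ⊃ (y ≡ y) = 2 ⊃ 4 = 4
¬y = ¬1 = 3
¬y ⊃ y = 3 ⊃ 1 = 2
(z ⊃ (y ≡ y)) ≡ (¬y ⊃ y) = 4 ≡ 2 = 2
¬((¬z ≡ ¬z) ≡ (y ≡ (z ⊃ y))) ≡ ((z ⊃ (y ≡ y)) ≡ (¬y ⊃ y)) = 2 ≡ 2 = 4
x ≡ z = 3 ≡ 2 = 3
¬(x ≡ z) = ¬3 = 1
y ≡ x = 1 ≡ 3 = 2
¬(x ≡ z) ≡ (y ≡ x) = 1 ≡ 2 = 3
z ≡ y = 2 ≡ 1 = 3
(z ≡ y) ⊃ z = 3 ⊃ 2 = 3
y ⊃ y = 1 ⊃ 1 = 4
(y ⊃ y) ≡ z = 4 ≡ 2 = 2
((z ≡ y) ⊃ z) ⊃ ((y ⊃ y) ≡ z) = 3 ⊃ 2 = 3
(¬(x ≡ z) ≡ (y ≡ x)) ⊃ (((z ≡ y) ⊃ z) ⊃ ((y ⊃ y) ≡ z)) = 3 ⊃ 3 = 4
¬y = ¬1 = 3
¬¬y = ¬3 = 1
x ⊃ x = 3 ⊃ 3 = 4
¬(x ⊃ x) = ¬4 = 0
¬¬y ≡ ¬(x ⊃ x) = 1 ≡ 0 = 3
((¬(x ≡ z) ≡ (y ≡ x)) ⊃ (((z ≡ y) ⊃ z) ⊃ ((y ⊃ y) ≡ z))) ≡ (¬¬y ≡ ¬(x ⊃ x)) = 4 ≡ 3 = 3
(¬((¬z ≡ ¬z) ≡ (y ≡ (z ⊃ y))) ≡ ((z ⊃ (y ≡ y)) ≡ (¬y ⊃ y))) ≡ (((¬(x ≡ z) ≡ (y ≡ x)) ⊃ (((z ≡ y) ⊃ z) ⊃ ((y ⊃ y) ≡ z))) ≡ (¬¬y ≡ ¬(x ⊃ x))) = 4 ≡ 3 = 3
¬((¬((¬z ≡ ¬z) ≡ (y ≡ (z ⊃ y))) ≡ ((z ⊃ (y ≡ y)) ≡ (¬y ⊃ y))) ≡ (((¬(x ≡ z) ≡ (y ≡ x)) ⊃ (((z ≡ y) ⊃ z) ⊃ ((y ⊃ y) ≡ z))) ≡ (¬¬y ≡ ¬(x ⊃ x)))) = ¬3 = 1

1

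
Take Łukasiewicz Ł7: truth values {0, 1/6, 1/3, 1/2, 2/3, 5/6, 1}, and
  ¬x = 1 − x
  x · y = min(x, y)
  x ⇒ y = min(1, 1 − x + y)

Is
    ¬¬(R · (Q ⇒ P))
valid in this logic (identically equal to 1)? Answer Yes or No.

No

Counterexample: take P = 0, Q = 0, R = 0.
Q ⇒ P = 0 ⇒ 0 = 1
R · (Q ⇒ P) = 0 · 1 = 0
¬(R · (Q ⇒ P)) = ¬0 = 1
¬¬(R · (Q ⇒ P)) = ¬1 = 0
This gives 0 ≠ 1.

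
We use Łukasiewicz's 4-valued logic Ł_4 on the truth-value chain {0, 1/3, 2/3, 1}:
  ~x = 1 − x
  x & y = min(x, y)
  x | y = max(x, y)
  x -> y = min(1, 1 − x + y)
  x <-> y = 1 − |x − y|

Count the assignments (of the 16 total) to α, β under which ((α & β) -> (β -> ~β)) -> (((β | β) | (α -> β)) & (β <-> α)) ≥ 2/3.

α = 0, β = 0 ↦ 1  ≥
α = 0, β = 1/3 ↦ 2/3  ≥
α = 0, β = 2/3 ↦ 1/3  <
α = 0, β = 1 ↦ 0  <
α = 1/3, β = 0 ↦ 2/3  ≥
α = 1/3, β = 1/3 ↦ 1  ≥
α = 1/3, β = 2/3 ↦ 2/3  ≥
α = 1/3, β = 1 ↦ 2/3  ≥
α = 2/3, β = 0 ↦ 1/3  <
α = 2/3, β = 1/3 ↦ 2/3  ≥
α = 2/3, β = 2/3 ↦ 1  ≥
α = 2/3, β = 1 ↦ 1  ≥
α = 1, β = 0 ↦ 0  <
α = 1, β = 1/3 ↦ 1/3  <
α = 1, β = 2/3 ↦ 2/3  ≥
α = 1, β = 1 ↦ 1  ≥
So 11 of the 16 assignments meet the threshold.

11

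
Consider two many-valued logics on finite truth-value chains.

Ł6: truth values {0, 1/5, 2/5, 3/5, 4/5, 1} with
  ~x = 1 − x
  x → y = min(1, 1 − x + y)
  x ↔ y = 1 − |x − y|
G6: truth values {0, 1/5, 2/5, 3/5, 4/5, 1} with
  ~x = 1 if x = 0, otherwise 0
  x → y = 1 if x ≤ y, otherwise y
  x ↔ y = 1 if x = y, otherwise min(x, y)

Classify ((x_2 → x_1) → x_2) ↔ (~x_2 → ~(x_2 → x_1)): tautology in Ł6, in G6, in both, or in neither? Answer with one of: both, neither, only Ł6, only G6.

only Ł6

In Ł6: every assignment gives 1 — tautology.
In G6: at x_1 = 1/5, x_2 = 1/5 the value is 1/5 — not a tautology.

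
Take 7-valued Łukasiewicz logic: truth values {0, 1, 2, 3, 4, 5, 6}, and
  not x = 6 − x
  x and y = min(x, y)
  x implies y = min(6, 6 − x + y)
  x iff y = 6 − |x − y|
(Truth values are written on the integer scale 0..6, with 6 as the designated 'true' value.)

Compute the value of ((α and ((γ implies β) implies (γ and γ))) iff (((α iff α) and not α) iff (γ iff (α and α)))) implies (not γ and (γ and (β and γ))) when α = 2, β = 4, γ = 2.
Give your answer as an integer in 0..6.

4

γ implies β = 2 implies 4 = 6
γ and γ = 2 and 2 = 2
(γ implies β) implies (γ and γ) = 6 implies 2 = 2
α and ((γ implies β) implies (γ and γ)) = 2 and 2 = 2
α iff α = 2 iff 2 = 6
not α = not 2 = 4
(α iff α) and not α = 6 and 4 = 4
α and α = 2 and 2 = 2
γ iff (α and α) = 2 iff 2 = 6
((α iff α) and not α) iff (γ iff (α and α)) = 4 iff 6 = 4
(α and ((γ implies β) implies (γ and γ))) iff (((α iff α) and not α) iff (γ iff (α and α))) = 2 iff 4 = 4
not γ = not 2 = 4
β and γ = 4 and 2 = 2
γ and (β and γ) = 2 and 2 = 2
not γ and (γ and (β and γ)) = 4 and 2 = 2
((α and ((γ implies β) implies (γ and γ))) iff (((α iff α) and not α) iff (γ iff (α and α)))) implies (not γ and (γ and (β and γ))) = 4 implies 2 = 4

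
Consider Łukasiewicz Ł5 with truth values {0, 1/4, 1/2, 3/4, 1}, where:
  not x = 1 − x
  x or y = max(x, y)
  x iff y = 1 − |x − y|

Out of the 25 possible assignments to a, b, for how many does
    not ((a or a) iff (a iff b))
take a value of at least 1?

value 1: 2 assignments (counts)
value 3/4: 3 assignments
value 1/2: 6 assignments
value 1/4: 7 assignments
value 0: 7 assignments
So 2 of the 25 assignments meet the threshold.

2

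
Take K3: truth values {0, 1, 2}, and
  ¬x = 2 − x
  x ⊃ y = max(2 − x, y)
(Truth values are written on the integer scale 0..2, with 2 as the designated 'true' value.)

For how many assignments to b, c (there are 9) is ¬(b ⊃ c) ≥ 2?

b = 0, c = 0 ↦ 0  <
b = 0, c = 1 ↦ 0  <
b = 0, c = 2 ↦ 0  <
b = 1, c = 0 ↦ 1  <
b = 1, c = 1 ↦ 1  <
b = 1, c = 2 ↦ 0  <
b = 2, c = 0 ↦ 2  ≥
b = 2, c = 1 ↦ 1  <
b = 2, c = 2 ↦ 0  <
So 1 of the 9 assignments meets the threshold.

1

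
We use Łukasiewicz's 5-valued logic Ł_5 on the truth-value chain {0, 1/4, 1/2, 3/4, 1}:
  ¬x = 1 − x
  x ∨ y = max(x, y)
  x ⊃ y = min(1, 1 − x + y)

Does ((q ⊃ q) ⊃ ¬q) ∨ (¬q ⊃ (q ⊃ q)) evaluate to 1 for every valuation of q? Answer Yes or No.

Yes

q = 0 ↦ 1
q = 1/4 ↦ 1
q = 1/2 ↦ 1
q = 3/4 ↦ 1
q = 1 ↦ 1
Every assignment gives a value ≥ 1.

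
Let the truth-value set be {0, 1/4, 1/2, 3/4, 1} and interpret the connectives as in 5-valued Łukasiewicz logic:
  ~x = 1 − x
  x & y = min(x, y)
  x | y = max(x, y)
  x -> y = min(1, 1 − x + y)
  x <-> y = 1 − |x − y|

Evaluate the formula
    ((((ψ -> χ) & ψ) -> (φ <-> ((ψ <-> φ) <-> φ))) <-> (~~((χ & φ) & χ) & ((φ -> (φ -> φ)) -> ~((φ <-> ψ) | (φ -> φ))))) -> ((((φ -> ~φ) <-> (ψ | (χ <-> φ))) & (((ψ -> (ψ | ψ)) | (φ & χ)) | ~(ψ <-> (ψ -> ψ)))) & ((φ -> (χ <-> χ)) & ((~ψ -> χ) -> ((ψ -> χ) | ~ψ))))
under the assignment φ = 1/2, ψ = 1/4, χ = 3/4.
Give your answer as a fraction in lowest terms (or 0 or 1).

1

ψ -> χ = 1/4 -> 3/4 = 1
(ψ -> χ) & ψ = 1 & 1/4 = 1/4
ψ <-> φ = 1/4 <-> 1/2 = 3/4
(ψ <-> φ) <-> φ = 3/4 <-> 1/2 = 3/4
φ <-> ((ψ <-> φ) <-> φ) = 1/2 <-> 3/4 = 3/4
((ψ -> χ) & ψ) -> (φ <-> ((ψ <-> φ) <-> φ)) = 1/4 -> 3/4 = 1
χ & φ = 3/4 & 1/2 = 1/2
(χ & φ) & χ = 1/2 & 3/4 = 1/2
~((χ & φ) & χ) = ~1/2 = 1/2
~~((χ & φ) & χ) = ~1/2 = 1/2
φ -> φ = 1/2 -> 1/2 = 1
φ -> (φ -> φ) = 1/2 -> 1 = 1
φ <-> ψ = 1/2 <-> 1/4 = 3/4
φ -> φ = 1/2 -> 1/2 = 1
(φ <-> ψ) | (φ -> φ) = 3/4 | 1 = 1
~((φ <-> ψ) | (φ -> φ)) = ~1 = 0
(φ -> (φ -> φ)) -> ~((φ <-> ψ) | (φ -> φ)) = 1 -> 0 = 0
~~((χ & φ) & χ) & ((φ -> (φ -> φ)) -> ~((φ <-> ψ) | (φ -> φ))) = 1/2 & 0 = 0
(((ψ -> χ) & ψ) -> (φ <-> ((ψ <-> φ) <-> φ))) <-> (~~((χ & φ) & χ) & ((φ -> (φ -> φ)) -> ~((φ <-> ψ) | (φ -> φ)))) = 1 <-> 0 = 0
~φ = ~1/2 = 1/2
φ -> ~φ = 1/2 -> 1/2 = 1
χ <-> φ = 3/4 <-> 1/2 = 3/4
ψ | (χ <-> φ) = 1/4 | 3/4 = 3/4
(φ -> ~φ) <-> (ψ | (χ <-> φ)) = 1 <-> 3/4 = 3/4
ψ | ψ = 1/4 | 1/4 = 1/4
ψ -> (ψ | ψ) = 1/4 -> 1/4 = 1
φ & χ = 1/2 & 3/4 = 1/2
(ψ -> (ψ | ψ)) | (φ & χ) = 1 | 1/2 = 1
ψ -> ψ = 1/4 -> 1/4 = 1
ψ <-> (ψ -> ψ) = 1/4 <-> 1 = 1/4
~(ψ <-> (ψ -> ψ)) = ~1/4 = 3/4
((ψ -> (ψ | ψ)) | (φ & χ)) | ~(ψ <-> (ψ -> ψ)) = 1 | 3/4 = 1
((φ -> ~φ) <-> (ψ | (χ <-> φ))) & (((ψ -> (ψ | ψ)) | (φ & χ)) | ~(ψ <-> (ψ -> ψ))) = 3/4 & 1 = 3/4
χ <-> χ = 3/4 <-> 3/4 = 1
φ -> (χ <-> χ) = 1/2 -> 1 = 1
~ψ = ~1/4 = 3/4
~ψ -> χ = 3/4 -> 3/4 = 1
ψ -> χ = 1/4 -> 3/4 = 1
~ψ = ~1/4 = 3/4
(ψ -> χ) | ~ψ = 1 | 3/4 = 1
(~ψ -> χ) -> ((ψ -> χ) | ~ψ) = 1 -> 1 = 1
(φ -> (χ <-> χ)) & ((~ψ -> χ) -> ((ψ -> χ) | ~ψ)) = 1 & 1 = 1
(((φ -> ~φ) <-> (ψ | (χ <-> φ))) & (((ψ -> (ψ | ψ)) | (φ & χ)) | ~(ψ <-> (ψ -> ψ)))) & ((φ -> (χ <-> χ)) & ((~ψ -> χ) -> ((ψ -> χ) | ~ψ))) = 3/4 & 1 = 3/4
((((ψ -> χ) & ψ) -> (φ <-> ((ψ <-> φ) <-> φ))) <-> (~~((χ & φ) & χ) & ((φ -> (φ -> φ)) -> ~((φ <-> ψ) | (φ -> φ))))) -> ((((φ -> ~φ) <-> (ψ | (χ <-> φ))) & (((ψ -> (ψ | ψ)) | (φ & χ)) | ~(ψ <-> (ψ -> ψ)))) & ((φ -> (χ <-> χ)) & ((~ψ -> χ) -> ((ψ -> χ) | ~ψ)))) = 0 -> 3/4 = 1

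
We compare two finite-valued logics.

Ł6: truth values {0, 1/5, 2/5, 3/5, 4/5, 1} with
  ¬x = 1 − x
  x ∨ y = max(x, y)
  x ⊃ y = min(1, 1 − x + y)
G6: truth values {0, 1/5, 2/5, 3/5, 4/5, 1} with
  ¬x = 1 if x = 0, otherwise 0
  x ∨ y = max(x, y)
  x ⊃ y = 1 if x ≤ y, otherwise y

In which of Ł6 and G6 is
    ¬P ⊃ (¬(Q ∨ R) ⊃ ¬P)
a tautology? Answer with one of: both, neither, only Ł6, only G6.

In Ł6: every assignment gives 1 — tautology.
In G6: every assignment gives 1 — tautology.

both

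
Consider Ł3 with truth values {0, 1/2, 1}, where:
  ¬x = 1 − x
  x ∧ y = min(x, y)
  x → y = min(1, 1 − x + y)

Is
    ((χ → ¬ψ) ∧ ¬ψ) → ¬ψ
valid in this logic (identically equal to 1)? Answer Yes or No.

ψ = 0, χ = 0 ↦ 1
ψ = 0, χ = 1/2 ↦ 1
ψ = 0, χ = 1 ↦ 1
ψ = 1/2, χ = 0 ↦ 1
ψ = 1/2, χ = 1/2 ↦ 1
ψ = 1/2, χ = 1 ↦ 1
ψ = 1, χ = 0 ↦ 1
ψ = 1, χ = 1/2 ↦ 1
ψ = 1, χ = 1 ↦ 1
Every assignment gives a value ≥ 1.

Yes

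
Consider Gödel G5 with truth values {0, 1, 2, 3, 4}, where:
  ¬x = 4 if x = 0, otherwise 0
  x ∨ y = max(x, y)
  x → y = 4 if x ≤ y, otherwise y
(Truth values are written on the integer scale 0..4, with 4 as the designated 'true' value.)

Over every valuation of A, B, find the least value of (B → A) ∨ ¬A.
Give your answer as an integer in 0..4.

Take A = 1, B = 2:
B → A = 2 → 1 = 1
¬A = ¬1 = 0
(B → A) ∨ ¬A = 1 ∨ 0 = 1
No assignment yields a value below 1, so this is the minimum.

1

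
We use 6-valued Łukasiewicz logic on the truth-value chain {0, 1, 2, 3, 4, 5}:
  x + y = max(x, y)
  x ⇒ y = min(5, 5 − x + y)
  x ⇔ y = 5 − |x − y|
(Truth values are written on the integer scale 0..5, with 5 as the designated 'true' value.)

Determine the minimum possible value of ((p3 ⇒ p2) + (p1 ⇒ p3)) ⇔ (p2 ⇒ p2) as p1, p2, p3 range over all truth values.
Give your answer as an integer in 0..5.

3

Take p1 = 4, p2 = 0, p3 = 2:
p3 ⇒ p2 = 2 ⇒ 0 = 3
p1 ⇒ p3 = 4 ⇒ 2 = 3
(p3 ⇒ p2) + (p1 ⇒ p3) = 3 + 3 = 3
p2 ⇒ p2 = 0 ⇒ 0 = 5
((p3 ⇒ p2) + (p1 ⇒ p3)) ⇔ (p2 ⇒ p2) = 3 ⇔ 5 = 3
No assignment yields a value below 3, so this is the minimum.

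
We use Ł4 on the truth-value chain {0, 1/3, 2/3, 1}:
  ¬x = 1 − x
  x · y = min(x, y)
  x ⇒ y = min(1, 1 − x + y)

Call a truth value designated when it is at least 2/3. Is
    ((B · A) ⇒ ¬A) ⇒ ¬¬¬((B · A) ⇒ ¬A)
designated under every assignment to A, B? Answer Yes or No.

No

Counterexample: take A = 0, B = 0.
B · A = 0 · 0 = 0
¬A = ¬0 = 1
(B · A) ⇒ ¬A = 0 ⇒ 1 = 1
B · A = 0 · 0 = 0
¬A = ¬0 = 1
(B · A) ⇒ ¬A = 0 ⇒ 1 = 1
¬((B · A) ⇒ ¬A) = ¬1 = 0
¬¬((B · A) ⇒ ¬A) = ¬0 = 1
¬¬¬((B · A) ⇒ ¬A) = ¬1 = 0
((B · A) ⇒ ¬A) ⇒ ¬¬¬((B · A) ⇒ ¬A) = 1 ⇒ 0 = 0
This gives 0, which is below 2/3.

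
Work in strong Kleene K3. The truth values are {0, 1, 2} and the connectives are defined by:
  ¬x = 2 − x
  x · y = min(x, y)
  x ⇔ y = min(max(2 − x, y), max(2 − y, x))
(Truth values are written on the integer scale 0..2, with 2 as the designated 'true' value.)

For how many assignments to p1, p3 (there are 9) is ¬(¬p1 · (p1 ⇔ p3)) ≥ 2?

4

p1 = 0, p3 = 0 ↦ 0  <
p1 = 0, p3 = 1 ↦ 1  <
p1 = 0, p3 = 2 ↦ 2  ≥
p1 = 1, p3 = 0 ↦ 1  <
p1 = 1, p3 = 1 ↦ 1  <
p1 = 1, p3 = 2 ↦ 1  <
p1 = 2, p3 = 0 ↦ 2  ≥
p1 = 2, p3 = 1 ↦ 2  ≥
p1 = 2, p3 = 2 ↦ 2  ≥
So 4 of the 9 assignments meet the threshold.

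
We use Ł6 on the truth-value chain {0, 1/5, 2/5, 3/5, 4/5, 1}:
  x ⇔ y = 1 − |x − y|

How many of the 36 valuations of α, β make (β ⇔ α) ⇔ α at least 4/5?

18

value 1: 8 assignments (counts)
value 4/5: 10 assignments (counts)
value 3/5: 7 assignments
value 2/5: 6 assignments
value 1/5: 3 assignments
value 0: 2 assignments
So 18 of the 36 assignments meet the threshold.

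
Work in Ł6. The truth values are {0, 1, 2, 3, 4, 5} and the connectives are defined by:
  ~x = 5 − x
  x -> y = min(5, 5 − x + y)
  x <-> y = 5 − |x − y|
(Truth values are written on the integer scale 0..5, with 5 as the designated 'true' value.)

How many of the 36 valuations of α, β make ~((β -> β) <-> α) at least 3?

18

value 5: 6 assignments (counts)
value 4: 6 assignments (counts)
value 3: 6 assignments (counts)
value 2: 6 assignments
value 1: 6 assignments
value 0: 6 assignments
So 18 of the 36 assignments meet the threshold.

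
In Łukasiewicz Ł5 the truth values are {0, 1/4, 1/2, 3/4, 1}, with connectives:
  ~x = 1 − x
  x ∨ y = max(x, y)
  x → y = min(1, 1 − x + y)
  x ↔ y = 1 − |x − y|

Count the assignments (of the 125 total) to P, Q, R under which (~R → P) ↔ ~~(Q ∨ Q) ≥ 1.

25

value 1: 25 assignments (counts)
value 3/4: 34 assignments
value 1/2: 28 assignments
value 1/4: 22 assignments
value 0: 16 assignments
So 25 of the 125 assignments meet the threshold.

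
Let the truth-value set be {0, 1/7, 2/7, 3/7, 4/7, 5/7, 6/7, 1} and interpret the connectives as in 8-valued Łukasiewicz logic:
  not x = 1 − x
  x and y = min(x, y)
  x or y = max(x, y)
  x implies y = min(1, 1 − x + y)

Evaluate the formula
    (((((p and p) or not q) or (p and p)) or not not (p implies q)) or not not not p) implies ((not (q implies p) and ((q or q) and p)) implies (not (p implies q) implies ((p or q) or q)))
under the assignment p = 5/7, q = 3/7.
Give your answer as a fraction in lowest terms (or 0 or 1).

1

p and p = 5/7 and 5/7 = 5/7
not q = not 3/7 = 4/7
(p and p) or not q = 5/7 or 4/7 = 5/7
p and p = 5/7 and 5/7 = 5/7
((p and p) or not q) or (p and p) = 5/7 or 5/7 = 5/7
p implies q = 5/7 implies 3/7 = 5/7
not (p implies q) = not 5/7 = 2/7
not not (p implies q) = not 2/7 = 5/7
(((p and p) or not q) or (p and p)) or not not (p implies q) = 5/7 or 5/7 = 5/7
not p = not 5/7 = 2/7
not not p = not 2/7 = 5/7
not not not p = not 5/7 = 2/7
((((p and p) or not q) or (p and p)) or not not (p implies q)) or not not not p = 5/7 or 2/7 = 5/7
q implies p = 3/7 implies 5/7 = 1
not (q implies p) = not 1 = 0
q or q = 3/7 or 3/7 = 3/7
(q or q) and p = 3/7 and 5/7 = 3/7
not (q implies p) and ((q or q) and p) = 0 and 3/7 = 0
p implies q = 5/7 implies 3/7 = 5/7
not (p implies q) = not 5/7 = 2/7
p or q = 5/7 or 3/7 = 5/7
(p or q) or q = 5/7 or 3/7 = 5/7
not (p implies q) implies ((p or q) or q) = 2/7 implies 5/7 = 1
(not (q implies p) and ((q or q) and p)) implies (not (p implies q) implies ((p or q) or q)) = 0 implies 1 = 1
(((((p and p) or not q) or (p and p)) or not not (p implies q)) or not not not p) implies ((not (q implies p) and ((q or q) and p)) implies (not (p implies q) implies ((p or q) or q))) = 5/7 implies 1 = 1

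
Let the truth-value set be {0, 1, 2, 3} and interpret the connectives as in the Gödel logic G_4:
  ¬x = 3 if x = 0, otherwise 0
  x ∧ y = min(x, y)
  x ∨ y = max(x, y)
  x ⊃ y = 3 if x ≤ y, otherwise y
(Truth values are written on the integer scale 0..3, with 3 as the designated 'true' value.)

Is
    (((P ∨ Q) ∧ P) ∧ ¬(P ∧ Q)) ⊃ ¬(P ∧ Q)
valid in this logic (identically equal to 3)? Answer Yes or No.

Yes

P = 0, Q = 0 ↦ 3
P = 0, Q = 1 ↦ 3
P = 0, Q = 2 ↦ 3
P = 0, Q = 3 ↦ 3
P = 1, Q = 0 ↦ 3
P = 1, Q = 1 ↦ 3
P = 1, Q = 2 ↦ 3
P = 1, Q = 3 ↦ 3
P = 2, Q = 0 ↦ 3
P = 2, Q = 1 ↦ 3
P = 2, Q = 2 ↦ 3
P = 2, Q = 3 ↦ 3
P = 3, Q = 0 ↦ 3
P = 3, Q = 1 ↦ 3
P = 3, Q = 2 ↦ 3
P = 3, Q = 3 ↦ 3
Every assignment gives a value ≥ 3.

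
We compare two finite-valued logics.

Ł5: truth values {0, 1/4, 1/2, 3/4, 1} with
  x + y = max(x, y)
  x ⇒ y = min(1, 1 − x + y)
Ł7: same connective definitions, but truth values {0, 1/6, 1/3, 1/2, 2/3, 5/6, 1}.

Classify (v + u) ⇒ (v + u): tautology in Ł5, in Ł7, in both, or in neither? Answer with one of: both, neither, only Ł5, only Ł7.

In Ł5: every assignment gives 1 — tautology.
In Ł7: every assignment gives 1 — tautology.

both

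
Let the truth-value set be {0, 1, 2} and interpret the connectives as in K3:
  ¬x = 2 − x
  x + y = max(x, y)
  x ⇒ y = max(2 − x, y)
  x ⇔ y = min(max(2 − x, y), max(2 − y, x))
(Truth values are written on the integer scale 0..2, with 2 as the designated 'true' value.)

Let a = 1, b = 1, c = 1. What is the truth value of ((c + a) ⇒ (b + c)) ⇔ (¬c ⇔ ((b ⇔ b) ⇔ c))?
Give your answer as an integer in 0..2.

1

c + a = 1 + 1 = 1
b + c = 1 + 1 = 1
(c + a) ⇒ (b + c) = 1 ⇒ 1 = 1
¬c = ¬1 = 1
b ⇔ b = 1 ⇔ 1 = 1
(b ⇔ b) ⇔ c = 1 ⇔ 1 = 1
¬c ⇔ ((b ⇔ b) ⇔ c) = 1 ⇔ 1 = 1
((c + a) ⇒ (b + c)) ⇔ (¬c ⇔ ((b ⇔ b) ⇔ c)) = 1 ⇔ 1 = 1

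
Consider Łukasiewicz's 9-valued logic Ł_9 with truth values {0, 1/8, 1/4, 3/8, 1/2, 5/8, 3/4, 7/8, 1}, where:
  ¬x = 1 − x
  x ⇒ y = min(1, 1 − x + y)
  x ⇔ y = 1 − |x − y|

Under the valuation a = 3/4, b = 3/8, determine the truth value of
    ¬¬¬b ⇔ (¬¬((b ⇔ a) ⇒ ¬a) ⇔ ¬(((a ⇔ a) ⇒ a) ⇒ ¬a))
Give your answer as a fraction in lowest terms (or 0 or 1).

3/4

¬b = ¬3/8 = 5/8
¬¬b = ¬5/8 = 3/8
¬¬¬b = ¬3/8 = 5/8
b ⇔ a = 3/8 ⇔ 3/4 = 5/8
¬a = ¬3/4 = 1/4
(b ⇔ a) ⇒ ¬a = 5/8 ⇒ 1/4 = 5/8
¬((b ⇔ a) ⇒ ¬a) = ¬5/8 = 3/8
¬¬((b ⇔ a) ⇒ ¬a) = ¬3/8 = 5/8
a ⇔ a = 3/4 ⇔ 3/4 = 1
(a ⇔ a) ⇒ a = 1 ⇒ 3/4 = 3/4
¬a = ¬3/4 = 1/4
((a ⇔ a) ⇒ a) ⇒ ¬a = 3/4 ⇒ 1/4 = 1/2
¬(((a ⇔ a) ⇒ a) ⇒ ¬a) = ¬1/2 = 1/2
¬¬((b ⇔ a) ⇒ ¬a) ⇔ ¬(((a ⇔ a) ⇒ a) ⇒ ¬a) = 5/8 ⇔ 1/2 = 7/8
¬¬¬b ⇔ (¬¬((b ⇔ a) ⇒ ¬a) ⇔ ¬(((a ⇔ a) ⇒ a) ⇒ ¬a)) = 5/8 ⇔ 7/8 = 3/4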